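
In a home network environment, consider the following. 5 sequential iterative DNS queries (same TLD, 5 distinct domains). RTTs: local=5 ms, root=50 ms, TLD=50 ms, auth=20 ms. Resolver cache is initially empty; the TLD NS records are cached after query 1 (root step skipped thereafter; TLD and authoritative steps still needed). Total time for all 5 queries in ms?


Lookup 1 (cold cache): local + root + TLD + auth = 5 + 50 + 50 + 20 = 125 ms
Lookups 2..5 (TLD NS cached -> skip root; new domain -> still ask TLD and auth): local + TLD + auth = 5 + 50 + 20 = 75 ms each
Remaining 4 lookups: 4 * 75 = 300 ms
Total = 125 + 300 = 425 ms

425


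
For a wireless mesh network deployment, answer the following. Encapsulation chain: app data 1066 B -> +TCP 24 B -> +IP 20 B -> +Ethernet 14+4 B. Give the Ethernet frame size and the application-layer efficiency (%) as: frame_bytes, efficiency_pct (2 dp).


TCP segment = 1066 + 24 = 1090 B
IP packet = 1090 + 20 = 1110 B
Ethernet frame = 1110 + 14 + 4 = 1128 B
Efficiency = app / frame = 1066 / 1128 = 0.945035 = 94.5035% -> 94.50% (2 dp)

1128, 94.50


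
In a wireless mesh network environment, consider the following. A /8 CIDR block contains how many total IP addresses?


Given: CIDR prefix /8
Host bits = 32 - 8 = 24
Total addresses = 2^24 = 16777216

16777216


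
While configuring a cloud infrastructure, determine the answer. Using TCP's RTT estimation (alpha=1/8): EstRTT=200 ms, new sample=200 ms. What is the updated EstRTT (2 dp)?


Given: EstRTT = 200 ms, SampleRTT = 200 ms, alpha = 1/8
New EstRTT = (1 - alpha) * EstRTT + alpha * SampleRTT
(7/8) * 200 = 175
(1/8) * 200 = 25
New EstRTT = 175 + 25 = 200 ms -> 200.00 ms (2 dp)

200.00


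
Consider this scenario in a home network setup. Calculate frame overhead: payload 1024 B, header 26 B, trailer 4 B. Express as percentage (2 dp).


Given: payload = 1024 B, header = 26 B, trailer = 4 B
Overhead bytes = header + trailer = 26 + 4 = 30
Total frame = payload + overhead = 1024 + 30 = 1054
Overhead % = 30 / 1054 * 100 = 2.8463% -> 2.85% (2 dp)

2.85


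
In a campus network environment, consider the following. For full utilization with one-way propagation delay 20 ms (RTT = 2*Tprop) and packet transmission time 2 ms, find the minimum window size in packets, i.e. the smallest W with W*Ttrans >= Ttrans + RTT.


Given: Ttrans = 2 ms, RTT = 40 ms (= 2 * Tprop, Tprop = 20 ms)
Time until first ACK returns = Ttrans + RTT = 2 + 40 = 42 ms
Need W * Ttrans >= Ttrans + RTT  ->  W >= (Ttrans + RTT) / Ttrans
(Ttrans + RTT) / Ttrans = 42 / 2 = 21
W_min = ceil(21) = 21

21


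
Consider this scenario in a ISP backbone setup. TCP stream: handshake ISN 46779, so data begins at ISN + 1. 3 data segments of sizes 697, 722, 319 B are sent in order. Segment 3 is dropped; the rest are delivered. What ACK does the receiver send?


SYN uses sequence number 46779; first data byte = ISN + 1 = 46780.
Segment 1: SEQ = 46780, len = 697 B, covers [46780, 47476]
Segment 2: SEQ = 47477, len = 722 B, covers [47477, 48198]
Segment 3: SEQ = 48199, len = 319 B, covers [48199, 48517] [LOST]
In-order data received: bytes [46780, 48198] (segments 1..2).
Segment 3 missing -> gap begins at byte 48199.
Cumulative ACK = next expected in-order byte = 46780 + 697 + 722 = 48199

48199


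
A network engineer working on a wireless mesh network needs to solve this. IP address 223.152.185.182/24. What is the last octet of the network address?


Given: IP = 223.152.185.182, prefix = /24
Subnet mask = 255.255.255.0
Last octet of IP: 182
Last octet of mask: 0
Network last octet = 182 AND 0 = 0

0


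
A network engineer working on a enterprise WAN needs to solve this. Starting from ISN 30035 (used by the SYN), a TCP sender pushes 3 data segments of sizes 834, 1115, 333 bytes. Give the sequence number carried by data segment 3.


The SYN occupies sequence number ISN = 30035, so the first data byte is ISN + 1 = 30036.
SEQ of data segment i = (ISN + 1) + sum of payload sizes of segments 1..i-1.
Segment 1: SEQ = 30036, payload = 834 bytes
Segment 2: SEQ = 30870, payload = 1115 bytes
Segment 3: SEQ = 31985, payload = 333 bytes
SEQ of segment 3 = 30036 + 834 + 1115 = 31985

31985


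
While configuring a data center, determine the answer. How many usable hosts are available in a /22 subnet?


Given: subnet mask /22
Host bits = 32 - 22 = 10
Total addresses = 2^10 = 1024
Usable hosts = 1024 - 2 (network + broadcast) = 1022

1022


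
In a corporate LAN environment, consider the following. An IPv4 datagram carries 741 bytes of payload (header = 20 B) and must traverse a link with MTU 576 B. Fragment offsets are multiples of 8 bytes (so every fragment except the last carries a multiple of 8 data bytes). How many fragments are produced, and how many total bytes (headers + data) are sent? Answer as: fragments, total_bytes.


Max data per non-final fragment = floor((MTU - header)/8)*8 = floor((576 - 20)/8)*8 = floor(556/8)*8 = 552 B
Final fragment needs no 8-byte alignment: it can carry up to MTU - header = 556 B
Non-final fragments needed = ceil((payload - 556) / 552) = ceil(185/552) = ceil(0.3351) = 1
Number of fragments = 1 + 1 = 2
Fragment sizes (data): 1 * 552 B + 189 B (last, 189 <= 556 OK)
Total bytes sent = payload + n_frags * header = 741 + 2*20 = 741 + 40 = 781 B

2, 781


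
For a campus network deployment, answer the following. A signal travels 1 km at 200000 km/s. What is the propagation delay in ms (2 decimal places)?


Given: distance = 1 km, speed = 200000 km/s
Delay = distance / speed = 1 / 200000 seconds
Delay in ms = 1 * 1000 / 200000
Delay = 0.0050 ms
Rounded to 2 dp = 0.01 ms

0.01


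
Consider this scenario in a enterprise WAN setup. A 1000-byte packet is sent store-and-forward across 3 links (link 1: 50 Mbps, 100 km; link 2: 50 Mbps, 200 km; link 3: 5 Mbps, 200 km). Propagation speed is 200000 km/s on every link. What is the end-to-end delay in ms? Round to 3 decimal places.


Packet = 1000 bytes = 8000 bits. Store-and-forward: sum (t_trans + t_prop) per link.
Link 1: t_trans = 8000/(50*10^6) s = 0.1600 ms; t_prop = 100/200000 s = 0.5000 ms; subtotal = 0.6600 ms
Link 2: t_trans = 8000/(50*10^6) s = 0.1600 ms; t_prop = 200/200000 s = 1.0000 ms; subtotal = 1.1600 ms
Link 3: t_trans = 8000/(5*10^6) s = 1.6000 ms; t_prop = 200/200000 s = 1.0000 ms; subtotal = 2.6000 ms
End-to-end = 0.6600 + 1.1600 + 2.6000 = 4.4200 ms -> 4.420 ms (3 dp)

4.420


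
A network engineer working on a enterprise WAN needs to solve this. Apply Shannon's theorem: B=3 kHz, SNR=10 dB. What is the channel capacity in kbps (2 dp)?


Given: B = 3 kHz, SNR = 10 dB
SNR linear = 10^(10/10) = 10
1 + SNR = 11
log2(11) = 3.4594316186
C = 3 * 1000 * 3.4594316186 = 10378.2949 bps
C = 10.378295 kbps -> 10.38 kbps (2 dp)

10.38


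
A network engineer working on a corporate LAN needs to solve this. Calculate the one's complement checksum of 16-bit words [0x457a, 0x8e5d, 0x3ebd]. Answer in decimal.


Given words: [0x457a, 0x8e5d, 0x3ebd]
Step 1: Sum all words
Raw sum = 17786 + 36445 + 16061 = 70292
Step 2: Fold carry: (4756 + 1) = 4757
One's complement = ~4757 & 0xFFFF = 60778

60778


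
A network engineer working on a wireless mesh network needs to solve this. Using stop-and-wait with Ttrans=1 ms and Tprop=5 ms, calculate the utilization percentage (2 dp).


Given: Ttrans = 1 ms, Tprop = 5 ms
RTT = 2 * Tprop = 2 * 5 = 10 ms
U = Ttrans / (Ttrans + RTT)
U = 1 / (1 + 10)
U = 1 / 11 = 0.090909
U% = 9.09%

9.09


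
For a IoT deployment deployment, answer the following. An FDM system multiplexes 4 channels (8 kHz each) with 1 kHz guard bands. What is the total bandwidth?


Given: 4 channels, 8 kHz each, guard = 1 kHz
Channel bandwidth = 4 * 8 = 32 kHz
Guard bands = 3 gaps * 1 kHz = 3 kHz
Total = 32 + 3 = 35 kHz

35


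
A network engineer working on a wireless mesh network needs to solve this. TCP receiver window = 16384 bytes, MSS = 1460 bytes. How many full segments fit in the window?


Given: RWND = 16384 bytes, MSS = 1460 bytes
Full segments = floor(RWND / MSS)
Full segments = floor(16384 / 1460)
Full segments = floor(11.2219) = 11

11


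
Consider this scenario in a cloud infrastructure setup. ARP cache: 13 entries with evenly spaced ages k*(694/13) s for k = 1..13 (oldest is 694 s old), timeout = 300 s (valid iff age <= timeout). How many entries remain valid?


Ages are k * 694/13 s for k = 1..13 (spacing = 53.3846 s).
Entry k is valid iff k * 694/13 <= 300 iff k <= 13 * 300 / 694 = 5.6196
n_valid = floor(5.6196) = 5
(n_stale = 13 - 5 = 8)

5


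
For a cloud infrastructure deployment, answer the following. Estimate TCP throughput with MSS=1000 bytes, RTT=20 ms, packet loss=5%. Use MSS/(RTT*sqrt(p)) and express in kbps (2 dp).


Given: MSS = 1000 bytes, RTT = 20 ms, loss = 5%
RTT in seconds = 20 / 1000 = 0.02
Loss rate = 5% = 0.05
sqrt(loss) = sqrt(0.05) = 0.223606797750
Throughput (bytes/s) = 1000 / (0.02 * 0.223606797750) = 223606.7977
Throughput (kbps) = 223606.7977 * 8 / 1000 = 1788.854382 -> 1788.85 kbps (2 dp)

1788.85


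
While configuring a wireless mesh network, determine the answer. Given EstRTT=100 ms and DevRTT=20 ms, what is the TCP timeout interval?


Given: EstRTT = 100 ms, DevRTT = 20 ms
Timeout = EstRTT + 4 * DevRTT
4 * DevRTT = 4 * 20 = 80
Timeout = 100 + 80 = 180 ms

180


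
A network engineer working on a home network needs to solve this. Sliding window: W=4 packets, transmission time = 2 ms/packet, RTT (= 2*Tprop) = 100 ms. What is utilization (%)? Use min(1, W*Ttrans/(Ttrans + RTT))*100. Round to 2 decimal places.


Given: W = 4, Ttrans = 2 ms, RTT = 100 ms (= 2 * Tprop, Tprop = 50 ms)
Cycle time = Ttrans + RTT = 2 + 100 = 102 ms (first packet sent until its ACK returns)
W * Ttrans = 4 * 2 = 8 ms of sending per cycle
W * Ttrans / (Ttrans + RTT) = 8 / 102 = 0.078431
U = min(1, 0.078431) = 0.078431
U% = 7.84%

7.84


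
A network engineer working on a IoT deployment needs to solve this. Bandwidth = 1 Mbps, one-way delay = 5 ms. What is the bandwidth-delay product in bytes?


Given: bandwidth = 1 Mbps, delay = 5 ms
BDP in bits = 1 * 10^6 * 5 / 1000
BDP in bits = 5000
BDP in bytes = 5000 / 8 = 625

625


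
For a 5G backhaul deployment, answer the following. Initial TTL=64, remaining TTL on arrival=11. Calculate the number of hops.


Given: initial TTL = 64, received TTL = 11
Hops = initial TTL - received TTL
Hops = 64 - 11 = 53

53


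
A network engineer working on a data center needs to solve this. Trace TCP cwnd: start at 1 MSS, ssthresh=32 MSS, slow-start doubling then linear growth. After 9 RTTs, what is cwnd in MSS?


RTT 0: cwnd = 1 MSS (initial)
RTT 1: cwnd = 2 MSS (slow start, doubled)
RTT 2: cwnd = 4 MSS (slow start, doubled)
RTT 3: cwnd = 8 MSS (slow start, doubled)
RTT 4: cwnd = 16 MSS (slow start, doubled)
RTT 5: cwnd = 32 MSS (slow start, doubled)
RTT 6: cwnd = 33 MSS (congestion avoidance, +1)
RTT 7: cwnd = 34 MSS (congestion avoidance, +1)
RTT 8: cwnd = 35 MSS (congestion avoidance, +1)
RTT 9: cwnd = 36 MSS (congestion avoidance, +1)

36


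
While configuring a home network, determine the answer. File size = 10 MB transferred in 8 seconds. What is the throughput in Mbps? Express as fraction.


Given: file = 10 MB, time = 8 s
File in Mb = 10 * 8 = 80 Mb
Throughput = 80 / 8 Mbps
Throughput = 10 Mbps

10


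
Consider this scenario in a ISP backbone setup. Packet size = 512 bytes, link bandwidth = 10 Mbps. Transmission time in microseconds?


Given: packet = 512 bytes, bandwidth = 10 Mbps
Packet in bits = 512 * 8 = 4096 bits
Bandwidth = 10 * 10^6 = 10000000 bps
Time = 4096 / 10000000 seconds
Time in us = 4096 * 10^6 / 10000000 = 409.6

409.6


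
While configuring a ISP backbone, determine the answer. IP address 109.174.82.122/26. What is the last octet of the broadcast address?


Given: IP = 109.174.82.122, prefix = /26
Host bits = 32 - 26 = 6
Network last octet = 122 AND mask = 64
Host part size = 2^6 - 1 = 63
Broadcast last octet = 64 OR 63 = 127

127


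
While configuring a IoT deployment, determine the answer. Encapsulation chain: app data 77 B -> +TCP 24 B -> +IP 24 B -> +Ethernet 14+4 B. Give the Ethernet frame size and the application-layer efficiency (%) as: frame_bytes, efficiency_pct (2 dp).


TCP segment = 77 + 24 = 101 B
IP packet = 101 + 24 = 125 B
Ethernet frame = 125 + 14 + 4 = 143 B
Efficiency = app / frame = 77 / 143 = 0.538462 = 53.8462% -> 53.85% (2 dp)

143, 53.85


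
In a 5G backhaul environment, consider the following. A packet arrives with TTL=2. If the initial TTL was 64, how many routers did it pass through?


Given: initial TTL = 64, received TTL = 2
Hops = initial TTL - received TTL
Hops = 64 - 2 = 62

62


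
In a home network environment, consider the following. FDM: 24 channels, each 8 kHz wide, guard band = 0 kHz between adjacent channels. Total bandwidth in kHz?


Given: 24 channels, 8 kHz each, guard = 0 kHz
Channel bandwidth = 24 * 8 = 192 kHz
Guard bands = 23 gaps * 0 kHz = 0 kHz
Total = 192 + 0 = 192 kHz

192


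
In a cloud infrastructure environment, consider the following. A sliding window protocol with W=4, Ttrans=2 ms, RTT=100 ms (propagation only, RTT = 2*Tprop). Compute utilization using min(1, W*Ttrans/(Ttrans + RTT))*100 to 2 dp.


Given: W = 4, Ttrans = 2 ms, RTT = 100 ms (= 2 * Tprop, Tprop = 50 ms)
Cycle time = Ttrans + RTT = 2 + 100 = 102 ms (first packet sent until its ACK returns)
W * Ttrans = 4 * 2 = 8 ms of sending per cycle
W * Ttrans / (Ttrans + RTT) = 8 / 102 = 0.078431
U = min(1, 0.078431) = 0.078431
U% = 7.84%

7.84


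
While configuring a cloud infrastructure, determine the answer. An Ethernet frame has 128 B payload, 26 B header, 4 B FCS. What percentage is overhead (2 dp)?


Given: payload = 128 B, header = 26 B, trailer = 4 B
Overhead bytes = header + trailer = 26 + 4 = 30
Total frame = payload + overhead = 128 + 30 = 158
Overhead % = 30 / 158 * 100 = 18.9873% -> 18.99% (2 dp)

18.99


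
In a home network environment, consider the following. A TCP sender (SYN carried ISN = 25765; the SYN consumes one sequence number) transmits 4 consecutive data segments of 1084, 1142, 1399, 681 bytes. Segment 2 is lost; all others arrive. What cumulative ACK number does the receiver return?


SYN uses sequence number 25765; first data byte = ISN + 1 = 25766.
Segment 1: SEQ = 25766, len = 1084 B, covers [25766, 26849]
Segment 2: SEQ = 26850, len = 1142 B, covers [26850, 27991] [LOST]
Segment 3: SEQ = 27992, len = 1399 B, covers [27992, 29390]
Segment 4: SEQ = 29391, len = 681 B, covers [29391, 30071]
In-order data received: bytes [25766, 26849] (segments 1..1).
Segment 2 missing -> gap begins at byte 26850; later segments buffered out of order.
Cumulative ACK = next expected in-order byte = 25766 + 1084 = 26850

26850


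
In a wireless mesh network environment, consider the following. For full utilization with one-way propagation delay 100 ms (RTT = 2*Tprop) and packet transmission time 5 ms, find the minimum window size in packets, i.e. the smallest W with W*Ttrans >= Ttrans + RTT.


Given: Ttrans = 5 ms, RTT = 200 ms (= 2 * Tprop, Tprop = 100 ms)
Time until first ACK returns = Ttrans + RTT = 5 + 200 = 205 ms
Need W * Ttrans >= Ttrans + RTT  ->  W >= (Ttrans + RTT) / Ttrans
(Ttrans + RTT) / Ttrans = 205 / 5 = 41
W_min = ceil(41) = 41

41


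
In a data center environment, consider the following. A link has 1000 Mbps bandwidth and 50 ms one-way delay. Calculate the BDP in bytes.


Given: bandwidth = 1000 Mbps, delay = 50 ms
BDP in bits = 1000 * 10^6 * 50 / 1000
BDP in bits = 50000000
BDP in bytes = 50000000 / 8 = 6250000

6250000


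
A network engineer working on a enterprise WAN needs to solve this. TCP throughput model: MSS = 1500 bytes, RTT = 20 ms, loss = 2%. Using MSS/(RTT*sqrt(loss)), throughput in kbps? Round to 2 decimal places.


Given: MSS = 1500 bytes, RTT = 20 ms, loss = 2%
RTT in seconds = 20 / 1000 = 0.02
Loss rate = 2% = 0.02
sqrt(loss) = sqrt(0.02) = 0.141421356237
Throughput (bytes/s) = 1500 / (0.02 * 0.141421356237) = 530330.0859
Throughput (kbps) = 530330.0859 * 8 / 1000 = 4242.640687 -> 4242.64 kbps (2 dp)

4242.64


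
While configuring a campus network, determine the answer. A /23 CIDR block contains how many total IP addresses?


Given: CIDR prefix /23
Host bits = 32 - 23 = 9
Total addresses = 2^9 = 512

512


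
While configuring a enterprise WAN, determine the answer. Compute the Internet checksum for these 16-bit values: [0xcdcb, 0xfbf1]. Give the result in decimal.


Given words: [0xcdcb, 0xfbf1]
Step 1: Sum all words
Raw sum = 52683 + 64497 = 117180
Step 2: Fold carry: (51644 + 1) = 51645
One's complement = ~51645 & 0xFFFF = 13890

13890


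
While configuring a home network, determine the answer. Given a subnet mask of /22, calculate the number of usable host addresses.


Given: subnet mask /22
Host bits = 32 - 22 = 10
Total addresses = 2^10 = 1024
Usable hosts = 1024 - 2 (network + broadcast) = 1022

1022


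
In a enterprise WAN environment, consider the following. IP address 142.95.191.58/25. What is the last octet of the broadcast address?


Given: IP = 142.95.191.58, prefix = /25
Host bits = 32 - 25 = 7
Network last octet = 58 AND mask = 0
Host part size = 2^7 - 1 = 127
Broadcast last octet = 0 OR 127 = 127

127


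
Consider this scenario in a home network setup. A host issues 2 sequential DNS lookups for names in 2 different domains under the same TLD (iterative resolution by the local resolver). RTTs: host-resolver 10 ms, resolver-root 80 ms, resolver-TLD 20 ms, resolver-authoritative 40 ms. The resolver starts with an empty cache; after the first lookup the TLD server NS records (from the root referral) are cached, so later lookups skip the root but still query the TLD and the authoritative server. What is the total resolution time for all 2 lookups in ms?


Lookup 1 (cold cache): local + root + TLD + auth = 10 + 80 + 20 + 40 = 150 ms
Lookups 2..2 (TLD NS cached -> skip root; new domain -> still ask TLD and auth): local + TLD + auth = 10 + 20 + 40 = 70 ms each
Remaining 1 lookups: 1 * 70 = 70 ms
Total = 150 + 70 = 220 ms

220


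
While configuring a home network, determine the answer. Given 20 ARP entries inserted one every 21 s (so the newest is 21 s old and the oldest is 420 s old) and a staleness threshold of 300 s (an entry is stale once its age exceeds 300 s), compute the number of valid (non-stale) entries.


Ages are k * 420/20 s for k = 1..20 (spacing = 21.0000 s).
Entry k is valid iff k * 420/20 <= 300 iff k <= 20 * 300 / 420 = 14.2857
n_valid = floor(14.2857) = 14
(n_stale = 20 - 14 = 6)

14


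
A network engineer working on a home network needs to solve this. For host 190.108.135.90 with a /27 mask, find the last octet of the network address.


Given: IP = 190.108.135.90, prefix = /27
Subnet mask = 255.255.255.224
Last octet of IP: 90
Last octet of mask: 224
Network last octet = 90 AND 224 = 64

64


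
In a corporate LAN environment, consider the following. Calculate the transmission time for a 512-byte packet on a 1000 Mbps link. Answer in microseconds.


Given: packet = 512 bytes, bandwidth = 1000 Mbps
Packet in bits = 512 * 8 = 4096 bits
Bandwidth = 1000 * 10^6 = 1000000000 bps
Time = 4096 / 1000000000 seconds
Time in us = 4096 * 10^6 / 1000000000 = 4.096

4.096


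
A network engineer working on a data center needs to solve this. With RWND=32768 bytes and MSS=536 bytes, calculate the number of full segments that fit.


Given: RWND = 32768 bytes, MSS = 536 bytes
Full segments = floor(RWND / MSS)
Full segments = floor(32768 / 536)
Full segments = floor(61.1343) = 61

61


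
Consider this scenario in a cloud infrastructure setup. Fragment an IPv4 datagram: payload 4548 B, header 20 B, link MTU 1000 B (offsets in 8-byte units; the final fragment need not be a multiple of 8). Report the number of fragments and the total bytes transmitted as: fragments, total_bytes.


Max data per non-final fragment = floor((MTU - header)/8)*8 = floor((1000 - 20)/8)*8 = floor(980/8)*8 = 976 B
Final fragment needs no 8-byte alignment: it can carry up to MTU - header = 980 B
Non-final fragments needed = ceil((payload - 980) / 976) = ceil(3568/976) = ceil(3.6557) = 4
Number of fragments = 4 + 1 = 5
Fragment sizes (data): 4 * 976 B + 644 B (last, 644 <= 980 OK)
Total bytes sent = payload + n_frags * header = 4548 + 5*20 = 4548 + 100 = 4648 B

5, 4648


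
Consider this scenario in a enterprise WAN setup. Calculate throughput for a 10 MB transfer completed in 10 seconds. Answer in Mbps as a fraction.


Given: file = 10 MB, time = 10 s
File in Mb = 10 * 8 = 80 Mb
Throughput = 80 / 10 Mbps
Throughput = 8 Mbps

8


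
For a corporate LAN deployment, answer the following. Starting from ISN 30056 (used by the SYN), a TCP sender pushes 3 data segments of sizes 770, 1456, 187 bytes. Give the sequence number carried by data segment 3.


The SYN occupies sequence number ISN = 30056, so the first data byte is ISN + 1 = 30057.
SEQ of data segment i = (ISN + 1) + sum of payload sizes of segments 1..i-1.
Segment 1: SEQ = 30057, payload = 770 bytes
Segment 2: SEQ = 30827, payload = 1456 bytes
Segment 3: SEQ = 32283, payload = 187 bytes
SEQ of segment 3 = 30057 + 770 + 1456 = 32283

32283


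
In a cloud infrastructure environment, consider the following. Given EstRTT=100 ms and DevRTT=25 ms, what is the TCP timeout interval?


Given: EstRTT = 100 ms, DevRTT = 25 ms
Timeout = EstRTT + 4 * DevRTT
4 * DevRTT = 4 * 25 = 100
Timeout = 100 + 100 = 200 ms

200


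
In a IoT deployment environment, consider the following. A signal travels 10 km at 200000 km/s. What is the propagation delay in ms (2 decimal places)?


Given: distance = 10 km, speed = 200000 km/s
Delay = distance / speed = 10 / 200000 seconds
Delay in ms = 10 * 1000 / 200000
Delay = 0.0500 ms
Rounded to 2 dp = 0.05 ms

0.05


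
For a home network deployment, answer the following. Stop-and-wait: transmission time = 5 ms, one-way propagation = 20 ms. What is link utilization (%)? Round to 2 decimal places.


Given: Ttrans = 5 ms, Tprop = 20 ms
RTT = 2 * Tprop = 2 * 20 = 40 ms
U = Ttrans / (Ttrans + RTT)
U = 5 / (5 + 40)
U = 5 / 45 = 0.111111
U% = 11.11%

11.11


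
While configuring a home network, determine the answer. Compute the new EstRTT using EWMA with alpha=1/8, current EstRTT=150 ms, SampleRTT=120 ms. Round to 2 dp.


Given: EstRTT = 150 ms, SampleRTT = 120 ms, alpha = 1/8
New EstRTT = (1 - alpha) * EstRTT + alpha * SampleRTT
(7/8) * 150 = 131.25
(1/8) * 120 = 15
New EstRTT = 131.25 + 15 = 146.25 ms -> 146.25 ms (2 dp)

146.25


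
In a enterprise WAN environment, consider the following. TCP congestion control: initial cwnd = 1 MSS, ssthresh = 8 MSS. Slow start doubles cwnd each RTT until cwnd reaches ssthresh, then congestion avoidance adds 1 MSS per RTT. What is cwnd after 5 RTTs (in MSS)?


RTT 0: cwnd = 1 MSS (initial)
RTT 1: cwnd = 2 MSS (slow start, doubled)
RTT 2: cwnd = 4 MSS (slow start, doubled)
RTT 3: cwnd = 8 MSS (slow start, doubled)
RTT 4: cwnd = 9 MSS (congestion avoidance, +1)
RTT 5: cwnd = 10 MSS (congestion avoidance, +1)

10


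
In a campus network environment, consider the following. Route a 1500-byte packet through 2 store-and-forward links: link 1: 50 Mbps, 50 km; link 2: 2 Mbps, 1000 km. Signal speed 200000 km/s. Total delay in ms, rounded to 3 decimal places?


Packet = 1500 bytes = 12000 bits. Store-and-forward: sum (t_trans + t_prop) per link.
Link 1: t_trans = 12000/(50*10^6) s = 0.2400 ms; t_prop = 50/200000 s = 0.2500 ms; subtotal = 0.4900 ms
Link 2: t_trans = 12000/(2*10^6) s = 6.0000 ms; t_prop = 1000/200000 s = 5.0000 ms; subtotal = 11.0000 ms
End-to-end = 0.4900 + 11.0000 = 11.4900 ms -> 11.490 ms (3 dp)

11.490


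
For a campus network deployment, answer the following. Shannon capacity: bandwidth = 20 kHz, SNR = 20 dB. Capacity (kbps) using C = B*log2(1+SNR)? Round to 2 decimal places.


Given: B = 20 kHz, SNR = 20 dB
SNR linear = 10^(20/10) = 100
1 + SNR = 101
log2(101) = 6.6582114828
C = 20 * 1000 * 6.6582114828 = 133164.2297 bps
C = 133.164230 kbps -> 133.16 kbps (2 dp)

133.16


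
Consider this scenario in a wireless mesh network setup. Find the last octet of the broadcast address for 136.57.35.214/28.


Given: IP = 136.57.35.214, prefix = /28
Host bits = 32 - 28 = 4
Network last octet = 214 AND mask = 208
Host part size = 2^4 - 1 = 15
Broadcast last octet = 208 OR 15 = 223

223


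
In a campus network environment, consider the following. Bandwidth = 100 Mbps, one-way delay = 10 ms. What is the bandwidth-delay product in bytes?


Given: bandwidth = 100 Mbps, delay = 10 ms
BDP in bits = 100 * 10^6 * 10 / 1000
BDP in bits = 1000000
BDP in bytes = 1000000 / 8 = 125000

125000


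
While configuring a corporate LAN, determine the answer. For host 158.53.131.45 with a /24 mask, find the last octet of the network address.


Given: IP = 158.53.131.45, prefix = /24
Subnet mask = 255.255.255.0
Last octet of IP: 45
Last octet of mask: 0
Network last octet = 45 AND 0 = 0

0


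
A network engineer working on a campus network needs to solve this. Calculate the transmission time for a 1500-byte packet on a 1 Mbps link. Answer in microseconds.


Given: packet = 1500 bytes, bandwidth = 1 Mbps
Packet in bits = 1500 * 8 = 12000 bits
Bandwidth = 1 * 10^6 = 1000000 bps
Time = 12000 / 1000000 seconds
Time in us = 12000 * 10^6 / 1000000 = 12000

12000


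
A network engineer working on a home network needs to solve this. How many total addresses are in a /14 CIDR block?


Given: CIDR prefix /14
Host bits = 32 - 14 = 18
Total addresses = 2^18 = 262144

262144


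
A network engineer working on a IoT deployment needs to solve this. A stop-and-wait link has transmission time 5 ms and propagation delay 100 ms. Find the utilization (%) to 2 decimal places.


Given: Ttrans = 5 ms, Tprop = 100 ms
RTT = 2 * Tprop = 2 * 100 = 200 ms
U = Ttrans / (Ttrans + RTT)
U = 5 / (5 + 200)
U = 5 / 205 = 0.02439
U% = 2.44%

2.44


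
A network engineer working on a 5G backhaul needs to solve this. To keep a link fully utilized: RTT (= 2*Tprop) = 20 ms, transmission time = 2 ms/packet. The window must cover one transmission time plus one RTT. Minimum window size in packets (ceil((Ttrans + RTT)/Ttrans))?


Given: Ttrans = 2 ms, RTT = 20 ms (= 2 * Tprop, Tprop = 10 ms)
Time until first ACK returns = Ttrans + RTT = 2 + 20 = 22 ms
Need W * Ttrans >= Ttrans + RTT  ->  W >= (Ttrans + RTT) / Ttrans
(Ttrans + RTT) / Ttrans = 22 / 2 = 11
W_min = ceil(11) = 11

11


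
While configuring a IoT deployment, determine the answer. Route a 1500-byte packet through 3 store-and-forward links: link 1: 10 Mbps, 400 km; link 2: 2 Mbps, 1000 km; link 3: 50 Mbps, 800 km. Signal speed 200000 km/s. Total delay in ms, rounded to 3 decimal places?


Packet = 1500 bytes = 12000 bits. Store-and-forward: sum (t_trans + t_prop) per link.
Link 1: t_trans = 12000/(10*10^6) s = 1.2000 ms; t_prop = 400/200000 s = 2.0000 ms; subtotal = 3.2000 ms
Link 2: t_trans = 12000/(2*10^6) s = 6.0000 ms; t_prop = 1000/200000 s = 5.0000 ms; subtotal = 11.0000 ms
Link 3: t_trans = 12000/(50*10^6) s = 0.2400 ms; t_prop = 800/200000 s = 4.0000 ms; subtotal = 4.2400 ms
End-to-end = 3.2000 + 11.0000 + 4.2400 = 18.4400 ms -> 18.440 ms (3 dp)

18.440


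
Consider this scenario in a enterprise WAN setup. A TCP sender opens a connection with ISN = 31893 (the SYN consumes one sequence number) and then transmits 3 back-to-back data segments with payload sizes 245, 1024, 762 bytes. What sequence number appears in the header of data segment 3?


The SYN occupies sequence number ISN = 31893, so the first data byte is ISN + 1 = 31894.
SEQ of data segment i = (ISN + 1) + sum of payload sizes of segments 1..i-1.
Segment 1: SEQ = 31894, payload = 245 bytes
Segment 2: SEQ = 32139, payload = 1024 bytes
Segment 3: SEQ = 33163, payload = 762 bytes
SEQ of segment 3 = 31894 + 245 + 1024 = 33163

33163


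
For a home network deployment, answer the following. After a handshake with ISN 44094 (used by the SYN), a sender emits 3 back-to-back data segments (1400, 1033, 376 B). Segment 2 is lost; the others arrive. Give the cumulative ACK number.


SYN uses sequence number 44094; first data byte = ISN + 1 = 44095.
Segment 1: SEQ = 44095, len = 1400 B, covers [44095, 45494]
Segment 2: SEQ = 45495, len = 1033 B, covers [45495, 46527] [LOST]
Segment 3: SEQ = 46528, len = 376 B, covers [46528, 46903]
In-order data received: bytes [44095, 45494] (segments 1..1).
Segment 2 missing -> gap begins at byte 45495; later segments buffered out of order.
Cumulative ACK = next expected in-order byte = 44095 + 1400 = 45495

45495


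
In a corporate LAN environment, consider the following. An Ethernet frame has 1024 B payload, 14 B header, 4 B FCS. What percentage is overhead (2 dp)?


Given: payload = 1024 B, header = 14 B, trailer = 4 B
Overhead bytes = header + trailer = 14 + 4 = 18
Total frame = payload + overhead = 1024 + 18 = 1042
Overhead % = 18 / 1042 * 100 = 1.7274% -> 1.73% (2 dp)

1.73


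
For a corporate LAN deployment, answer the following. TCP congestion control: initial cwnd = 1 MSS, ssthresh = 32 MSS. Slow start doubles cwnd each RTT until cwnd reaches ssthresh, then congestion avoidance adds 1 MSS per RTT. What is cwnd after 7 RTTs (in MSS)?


RTT 0: cwnd = 1 MSS (initial)
RTT 1: cwnd = 2 MSS (slow start, doubled)
RTT 2: cwnd = 4 MSS (slow start, doubled)
RTT 3: cwnd = 8 MSS (slow start, doubled)
RTT 4: cwnd = 16 MSS (slow start, doubled)
RTT 5: cwnd = 32 MSS (slow start, doubled)
RTT 6: cwnd = 33 MSS (congestion avoidance, +1)
RTT 7: cwnd = 34 MSS (congestion avoidance, +1)

34


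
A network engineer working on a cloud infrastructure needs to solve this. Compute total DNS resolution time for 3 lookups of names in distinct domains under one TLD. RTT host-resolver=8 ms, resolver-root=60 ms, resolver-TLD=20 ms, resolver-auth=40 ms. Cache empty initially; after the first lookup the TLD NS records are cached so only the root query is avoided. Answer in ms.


Lookup 1 (cold cache): local + root + TLD + auth = 8 + 60 + 20 + 40 = 128 ms
Lookups 2..3 (TLD NS cached -> skip root; new domain -> still ask TLD and auth): local + TLD + auth = 8 + 20 + 40 = 68 ms each
Remaining 2 lookups: 2 * 68 = 136 ms
Total = 128 + 136 = 264 ms

264


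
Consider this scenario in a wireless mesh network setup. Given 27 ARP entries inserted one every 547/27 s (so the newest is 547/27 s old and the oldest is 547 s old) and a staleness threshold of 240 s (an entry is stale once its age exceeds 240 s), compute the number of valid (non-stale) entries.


Ages are k * 547/27 s for k = 1..27 (spacing = 20.2593 s).
Entry k is valid iff k * 547/27 <= 240 iff k <= 27 * 240 / 547 = 11.8464
n_valid = floor(11.8464) = 11
(n_stale = 27 - 11 = 16)

11


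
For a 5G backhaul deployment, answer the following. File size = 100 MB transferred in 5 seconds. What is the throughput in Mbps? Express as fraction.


Given: file = 100 MB, time = 5 s
File in Mb = 100 * 8 = 800 Mb
Throughput = 800 / 5 Mbps
Throughput = 160 Mbps

160


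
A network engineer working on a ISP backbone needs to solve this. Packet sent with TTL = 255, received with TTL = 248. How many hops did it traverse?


Given: initial TTL = 255, received TTL = 248
Hops = initial TTL - received TTL
Hops = 255 - 248 = 7

7


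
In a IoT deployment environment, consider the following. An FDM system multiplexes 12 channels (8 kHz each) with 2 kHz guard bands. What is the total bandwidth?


Given: 12 channels, 8 kHz each, guard = 2 kHz
Channel bandwidth = 12 * 8 = 96 kHz
Guard bands = 11 gaps * 2 kHz = 22 kHz
Total = 96 + 22 = 118 kHz

118


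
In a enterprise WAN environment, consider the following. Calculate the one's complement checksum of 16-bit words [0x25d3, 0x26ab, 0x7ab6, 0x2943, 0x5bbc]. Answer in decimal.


Given words: [0x25d3, 0x26ab, 0x7ab6, 0x2943, 0x5bbc]
Step 1: Sum all words
Raw sum = 9683 + 9899 + 31414 + 10563 + 23484 = 85043
Step 2: Fold carry: (19507 + 1) = 19508
One's complement = ~19508 & 0xFFFF = 46027

46027


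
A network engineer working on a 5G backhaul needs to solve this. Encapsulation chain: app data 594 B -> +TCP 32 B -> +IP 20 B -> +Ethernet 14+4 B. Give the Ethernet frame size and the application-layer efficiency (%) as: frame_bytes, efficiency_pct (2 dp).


TCP segment = 594 + 32 = 626 B
IP packet = 626 + 20 = 646 B
Ethernet frame = 646 + 14 + 4 = 664 B
Efficiency = app / frame = 594 / 664 = 0.894578 = 89.4578% -> 89.46% (2 dp)

664, 89.46


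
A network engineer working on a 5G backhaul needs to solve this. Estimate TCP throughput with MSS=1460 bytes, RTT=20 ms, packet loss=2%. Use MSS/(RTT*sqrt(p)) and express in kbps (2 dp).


Given: MSS = 1460 bytes, RTT = 20 ms, loss = 2%
RTT in seconds = 20 / 1000 = 0.02
Loss rate = 2% = 0.02
sqrt(loss) = sqrt(0.02) = 0.141421356237
Throughput (bytes/s) = 1460 / (0.02 * 0.141421356237) = 516187.9503
Throughput (kbps) = 516187.9503 * 8 / 1000 = 4129.503602 -> 4129.50 kbps (2 dp)

4129.50


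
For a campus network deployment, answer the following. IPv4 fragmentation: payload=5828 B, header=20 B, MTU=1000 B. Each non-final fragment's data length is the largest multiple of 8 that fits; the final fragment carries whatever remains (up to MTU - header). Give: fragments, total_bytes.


Max data per non-final fragment = floor((MTU - header)/8)*8 = floor((1000 - 20)/8)*8 = floor(980/8)*8 = 976 B
Final fragment needs no 8-byte alignment: it can carry up to MTU - header = 980 B
Non-final fragments needed = ceil((payload - 980) / 976) = ceil(4848/976) = ceil(4.9672) = 5
Number of fragments = 5 + 1 = 6
Fragment sizes (data): 5 * 976 B + 948 B (last, 948 <= 980 OK)
Total bytes sent = payload + n_frags * header = 5828 + 6*20 = 5828 + 120 = 5948 B

6, 5948


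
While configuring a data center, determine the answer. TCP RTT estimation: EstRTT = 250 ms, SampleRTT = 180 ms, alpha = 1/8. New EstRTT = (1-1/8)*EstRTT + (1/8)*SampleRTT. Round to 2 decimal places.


Given: EstRTT = 250 ms, SampleRTT = 180 ms, alpha = 1/8
New EstRTT = (1 - alpha) * EstRTT + alpha * SampleRTT
(7/8) * 250 = 218.75
(1/8) * 180 = 22.5
New EstRTT = 218.75 + 22.5 = 241.25 ms -> 241.25 ms (2 dp)

241.25


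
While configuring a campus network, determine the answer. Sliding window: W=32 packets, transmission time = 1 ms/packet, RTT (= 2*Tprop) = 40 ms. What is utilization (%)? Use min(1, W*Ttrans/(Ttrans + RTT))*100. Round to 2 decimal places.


Given: W = 32, Ttrans = 1 ms, RTT = 40 ms (= 2 * Tprop, Tprop = 20 ms)
Cycle time = Ttrans + RTT = 1 + 40 = 41 ms (first packet sent until its ACK returns)
W * Ttrans = 32 * 1 = 32 ms of sending per cycle
W * Ttrans / (Ttrans + RTT) = 32 / 41 = 0.780488
U = min(1, 0.780488) = 0.780488
U% = 78.05%

78.05


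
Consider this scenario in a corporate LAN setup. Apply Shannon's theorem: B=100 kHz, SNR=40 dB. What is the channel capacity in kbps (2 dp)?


Given: B = 100 kHz, SNR = 40 dB
SNR linear = 10^(40/10) = 10000
1 + SNR = 10001
log2(10001) = 13.2878566418
C = 100 * 1000 * 13.2878566418 = 1328785.6642 bps
C = 1328.785664 kbps -> 1328.79 kbps (2 dp)

1328.79


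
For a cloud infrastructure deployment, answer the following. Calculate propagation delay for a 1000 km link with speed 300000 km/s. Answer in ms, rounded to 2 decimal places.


Given: distance = 1000 km, speed = 300000 km/s
Delay = distance / speed = 1000 / 300000 seconds
Delay in ms = 1000 * 1000 / 300000
Delay = 3.3333 ms
Rounded to 2 dp = 3.33 ms

3.33


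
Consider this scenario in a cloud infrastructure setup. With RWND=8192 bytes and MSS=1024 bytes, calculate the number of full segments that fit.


Given: RWND = 8192 bytes, MSS = 1024 bytes
Full segments = floor(RWND / MSS)
Full segments = floor(8192 / 1024)
Full segments = floor(8.0) = 8

8


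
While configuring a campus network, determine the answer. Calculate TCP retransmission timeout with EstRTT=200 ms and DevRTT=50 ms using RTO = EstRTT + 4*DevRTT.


Given: EstRTT = 200 ms, DevRTT = 50 ms
Timeout = EstRTT + 4 * DevRTT
4 * DevRTT = 4 * 50 = 200
Timeout = 200 + 200 = 400 ms

400


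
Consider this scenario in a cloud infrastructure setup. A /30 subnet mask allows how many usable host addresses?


Given: subnet mask /30
Host bits = 32 - 30 = 2
Total addresses = 2^2 = 4
Usable hosts = 4 - 2 (network + broadcast) = 2

2


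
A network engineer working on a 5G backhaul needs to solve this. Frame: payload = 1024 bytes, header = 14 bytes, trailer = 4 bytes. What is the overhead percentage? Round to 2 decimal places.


Given: payload = 1024 B, header = 14 B, trailer = 4 B
Overhead bytes = header + trailer = 14 + 4 = 18
Total frame = payload + overhead = 1024 + 18 = 1042
Overhead % = 18 / 1042 * 100 = 1.7274% -> 1.73% (2 dp)

1.73


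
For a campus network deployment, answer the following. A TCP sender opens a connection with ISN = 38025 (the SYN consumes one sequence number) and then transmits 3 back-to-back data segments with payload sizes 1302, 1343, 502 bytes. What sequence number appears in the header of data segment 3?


The SYN occupies sequence number ISN = 38025, so the first data byte is ISN + 1 = 38026.
SEQ of data segment i = (ISN + 1) + sum of payload sizes of segments 1..i-1.
Segment 1: SEQ = 38026, payload = 1302 bytes
Segment 2: SEQ = 39328, payload = 1343 bytes
Segment 3: SEQ = 40671, payload = 502 bytes
SEQ of segment 3 = 38026 + 1302 + 1343 = 40671

40671


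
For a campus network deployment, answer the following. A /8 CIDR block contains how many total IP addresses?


Given: CIDR prefix /8
Host bits = 32 - 8 = 24
Total addresses = 2^24 = 16777216

16777216


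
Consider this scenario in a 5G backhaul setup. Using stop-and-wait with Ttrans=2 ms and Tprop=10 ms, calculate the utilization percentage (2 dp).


Given: Ttrans = 2 ms, Tprop = 10 ms
RTT = 2 * Tprop = 2 * 10 = 20 ms
U = Ttrans / (Ttrans + RTT)
U = 2 / (2 + 20)
U = 2 / 22 = 0.090909
U% = 9.09%

9.09


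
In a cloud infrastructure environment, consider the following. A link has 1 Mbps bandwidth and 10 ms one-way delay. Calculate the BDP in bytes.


Given: bandwidth = 1 Mbps, delay = 10 ms
BDP in bits = 1 * 10^6 * 10 / 1000
BDP in bits = 10000
BDP in bytes = 10000 / 8 = 1250

1250


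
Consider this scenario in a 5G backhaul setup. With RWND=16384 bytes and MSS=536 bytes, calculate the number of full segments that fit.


Given: RWND = 16384 bytes, MSS = 536 bytes
Full segments = floor(RWND / MSS)
Full segments = floor(16384 / 536)
Full segments = floor(30.5672) = 30

30


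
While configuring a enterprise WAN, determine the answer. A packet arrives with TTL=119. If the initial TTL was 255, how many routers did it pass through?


Given: initial TTL = 255, received TTL = 119
Hops = initial TTL - received TTL
Hops = 255 - 119 = 136

136


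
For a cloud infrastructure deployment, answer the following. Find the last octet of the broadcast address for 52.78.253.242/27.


Given: IP = 52.78.253.242, prefix = /27
Host bits = 32 - 27 = 5
Network last octet = 242 AND mask = 224
Host part size = 2^5 - 1 = 31
Broadcast last octet = 224 OR 31 = 255

255


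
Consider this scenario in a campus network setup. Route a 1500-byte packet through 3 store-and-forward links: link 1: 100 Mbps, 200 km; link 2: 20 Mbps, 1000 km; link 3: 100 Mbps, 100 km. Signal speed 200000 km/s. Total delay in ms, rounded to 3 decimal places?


Packet = 1500 bytes = 12000 bits. Store-and-forward: sum (t_trans + t_prop) per link.
Link 1: t_trans = 12000/(100*10^6) s = 0.1200 ms; t_prop = 200/200000 s = 1.0000 ms; subtotal = 1.1200 ms
Link 2: t_trans = 12000/(20*10^6) s = 0.6000 ms; t_prop = 1000/200000 s = 5.0000 ms; subtotal = 5.6000 ms
Link 3: t_trans = 12000/(100*10^6) s = 0.1200 ms; t_prop = 100/200000 s = 0.5000 ms; subtotal = 0.6200 ms
End-to-end = 1.1200 + 5.6000 + 0.6200 = 7.3400 ms -> 7.340 ms (3 dp)

7.340


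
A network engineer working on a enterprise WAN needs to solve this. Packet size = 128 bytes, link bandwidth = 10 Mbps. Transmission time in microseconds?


Given: packet = 128 bytes, bandwidth = 10 Mbps
Packet in bits = 128 * 8 = 1024 bits
Bandwidth = 10 * 10^6 = 10000000 bps
Time = 1024 / 10000000 seconds
Time in us = 1024 * 10^6 / 10000000 = 102.4

102.4
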